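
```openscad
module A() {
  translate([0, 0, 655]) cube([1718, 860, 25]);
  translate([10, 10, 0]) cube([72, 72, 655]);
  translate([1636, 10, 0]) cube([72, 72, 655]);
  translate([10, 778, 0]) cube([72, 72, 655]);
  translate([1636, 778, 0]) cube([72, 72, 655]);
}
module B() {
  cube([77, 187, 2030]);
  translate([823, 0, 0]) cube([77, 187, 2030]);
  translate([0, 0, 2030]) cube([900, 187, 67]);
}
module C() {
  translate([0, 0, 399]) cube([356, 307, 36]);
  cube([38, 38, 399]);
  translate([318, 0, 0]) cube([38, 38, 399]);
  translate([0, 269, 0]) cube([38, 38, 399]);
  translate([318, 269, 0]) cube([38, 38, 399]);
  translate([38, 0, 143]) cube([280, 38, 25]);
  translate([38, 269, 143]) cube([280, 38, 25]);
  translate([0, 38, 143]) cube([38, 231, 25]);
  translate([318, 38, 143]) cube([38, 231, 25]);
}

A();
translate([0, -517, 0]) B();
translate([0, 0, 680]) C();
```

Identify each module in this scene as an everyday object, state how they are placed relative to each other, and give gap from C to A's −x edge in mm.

The stool's min-x is at 0; the table's min-x is 0; gap = 0 mm.

A is a table. B is a door frame. C is a stool. The door frame is on the floor beside the table on its −y side. The stool is on top of the table. The gap from the stool to the table's −x edge is 0 mm.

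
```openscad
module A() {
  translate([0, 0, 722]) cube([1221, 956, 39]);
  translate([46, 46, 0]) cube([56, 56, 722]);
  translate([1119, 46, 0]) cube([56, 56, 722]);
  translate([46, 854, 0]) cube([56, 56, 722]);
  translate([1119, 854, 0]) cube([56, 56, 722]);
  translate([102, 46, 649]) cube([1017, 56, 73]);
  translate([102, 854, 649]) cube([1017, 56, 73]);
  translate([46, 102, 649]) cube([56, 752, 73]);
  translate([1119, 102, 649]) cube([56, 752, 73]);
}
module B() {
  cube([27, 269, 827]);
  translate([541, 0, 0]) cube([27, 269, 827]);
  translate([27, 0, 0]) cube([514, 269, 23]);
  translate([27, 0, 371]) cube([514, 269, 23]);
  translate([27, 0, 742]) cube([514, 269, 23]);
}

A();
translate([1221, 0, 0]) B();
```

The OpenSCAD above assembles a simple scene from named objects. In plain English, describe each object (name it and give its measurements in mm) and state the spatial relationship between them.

A is a rectangular dining table. The top is 1221×956×39 mm with its upper surface at z = 761 mm. It stands on four 56×56 mm square legs, each inset 46 mm from the nearest pair of top edges, running from the floor to the underside of the top. Four apron rails, 56 mm thick and 73 mm tall, run between adjacent legs with their top edges flush with the underside of the top and their outer faces flush with the legs' outer faces.

B is an open bookshelf. Two side panels, each 27 mm thick, 269 mm deep and 827 mm tall, stand 568 mm apart (outside-to-outside). Between them sit 3 shelves, each 23 mm thick and 269 mm deep, spanning the full gap between the sides. The bottom shelf rests on the floor (its underside at z = 0) and the clear gap between one shelf's top and the next shelf's underside is 348 mm.

The bookshelf is against the table's +x side, with their −y faces flush.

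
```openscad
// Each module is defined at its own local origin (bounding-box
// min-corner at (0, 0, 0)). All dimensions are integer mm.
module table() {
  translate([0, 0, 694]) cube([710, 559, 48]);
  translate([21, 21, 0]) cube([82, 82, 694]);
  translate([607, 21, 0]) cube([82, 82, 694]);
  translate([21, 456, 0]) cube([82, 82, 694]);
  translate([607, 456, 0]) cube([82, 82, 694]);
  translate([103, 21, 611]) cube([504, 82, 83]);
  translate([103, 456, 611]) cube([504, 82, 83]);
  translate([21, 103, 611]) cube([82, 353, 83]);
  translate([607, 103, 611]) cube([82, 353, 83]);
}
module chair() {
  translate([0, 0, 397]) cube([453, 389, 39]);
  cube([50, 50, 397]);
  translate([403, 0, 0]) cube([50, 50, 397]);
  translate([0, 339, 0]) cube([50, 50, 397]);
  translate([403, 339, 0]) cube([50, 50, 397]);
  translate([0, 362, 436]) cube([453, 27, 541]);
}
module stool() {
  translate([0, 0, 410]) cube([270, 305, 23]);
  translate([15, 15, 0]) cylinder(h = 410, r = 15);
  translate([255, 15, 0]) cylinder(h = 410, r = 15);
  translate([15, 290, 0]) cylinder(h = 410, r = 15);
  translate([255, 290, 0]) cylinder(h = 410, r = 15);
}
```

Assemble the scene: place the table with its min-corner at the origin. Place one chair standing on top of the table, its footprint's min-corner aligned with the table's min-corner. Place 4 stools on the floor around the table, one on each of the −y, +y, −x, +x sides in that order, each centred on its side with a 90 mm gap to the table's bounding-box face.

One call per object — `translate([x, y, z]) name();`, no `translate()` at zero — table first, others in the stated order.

table();
translate([0, 0, 742]) chair();
translate([220, -395, 0]) stool();
translate([220, 649, 0]) stool();
translate([-360, 127, 0]) stool();
translate([800, 127, 0]) stool();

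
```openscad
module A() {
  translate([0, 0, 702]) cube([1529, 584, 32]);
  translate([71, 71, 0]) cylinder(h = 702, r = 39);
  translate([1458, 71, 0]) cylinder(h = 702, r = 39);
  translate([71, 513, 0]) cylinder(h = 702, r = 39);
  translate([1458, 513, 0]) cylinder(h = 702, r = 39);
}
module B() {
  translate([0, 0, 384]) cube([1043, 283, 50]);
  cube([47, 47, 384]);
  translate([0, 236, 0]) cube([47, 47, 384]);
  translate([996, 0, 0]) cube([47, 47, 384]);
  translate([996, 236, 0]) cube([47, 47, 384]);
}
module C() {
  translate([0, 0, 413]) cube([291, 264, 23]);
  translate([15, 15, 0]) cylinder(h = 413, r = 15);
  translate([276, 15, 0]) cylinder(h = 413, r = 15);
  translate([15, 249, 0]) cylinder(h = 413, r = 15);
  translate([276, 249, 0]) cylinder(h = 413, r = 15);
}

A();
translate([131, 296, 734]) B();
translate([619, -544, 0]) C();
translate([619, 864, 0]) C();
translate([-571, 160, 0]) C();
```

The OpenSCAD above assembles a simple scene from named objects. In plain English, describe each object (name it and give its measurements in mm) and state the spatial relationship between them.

A is a table: top 1529 mm (x) × 584 mm (y), 32 mm thick, upper face at z = 734 mm, on four round legs of 78 mm diameter, each leg's bounding box inset 32 mm from the nearest pair of top edges, running from z = 0 to the bottom of the top.

B is a bench: a 1043×283 mm seat slab, 50 mm thick, top at z = 434 mm, on four 47×47 mm square legs flush with the seat corners and standing on z = 0.

C is a simple wooden stool: a rectangular seat 291 mm (x) by 264 mm (y), 23 mm thick, top face at z = 436 mm, on four round legs, each 30 mm in diameter. The legs rest on z = 0, each leg's axis is inset half a diameter from the nearest pair of seat edges (so the leg's bounding box is flush with the corner).

The bench is on top of the table. Three stools sit around the table at the −y, +y, −x sides.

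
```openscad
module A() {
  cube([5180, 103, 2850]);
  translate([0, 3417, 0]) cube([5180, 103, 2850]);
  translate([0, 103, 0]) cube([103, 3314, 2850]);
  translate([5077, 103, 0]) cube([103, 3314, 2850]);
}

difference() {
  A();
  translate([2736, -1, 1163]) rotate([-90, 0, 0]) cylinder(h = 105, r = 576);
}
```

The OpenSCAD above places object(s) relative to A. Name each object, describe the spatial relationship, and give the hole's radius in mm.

A is a house frame. The house frame has a circular hole through its front wall. The hole's radius is 576 mm.

The subtracted cylinder has r = 576 mm.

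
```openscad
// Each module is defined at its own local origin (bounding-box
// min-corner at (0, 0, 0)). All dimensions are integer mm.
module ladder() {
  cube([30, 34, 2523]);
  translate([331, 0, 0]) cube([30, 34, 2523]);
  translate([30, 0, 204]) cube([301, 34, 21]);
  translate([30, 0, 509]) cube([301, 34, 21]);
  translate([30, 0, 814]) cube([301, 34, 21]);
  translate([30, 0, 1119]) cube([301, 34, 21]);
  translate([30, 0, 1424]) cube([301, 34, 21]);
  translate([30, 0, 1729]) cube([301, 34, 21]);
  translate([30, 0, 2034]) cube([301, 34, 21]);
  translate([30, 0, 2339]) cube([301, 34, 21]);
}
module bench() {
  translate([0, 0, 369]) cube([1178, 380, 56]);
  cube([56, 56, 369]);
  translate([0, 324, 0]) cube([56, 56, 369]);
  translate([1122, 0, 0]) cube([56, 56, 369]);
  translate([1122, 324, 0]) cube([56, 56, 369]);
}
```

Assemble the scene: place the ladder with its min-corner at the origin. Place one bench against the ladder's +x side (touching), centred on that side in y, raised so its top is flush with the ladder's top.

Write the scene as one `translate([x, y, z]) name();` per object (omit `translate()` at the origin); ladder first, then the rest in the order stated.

ladder();
translate([361, -173, 2098]) bench();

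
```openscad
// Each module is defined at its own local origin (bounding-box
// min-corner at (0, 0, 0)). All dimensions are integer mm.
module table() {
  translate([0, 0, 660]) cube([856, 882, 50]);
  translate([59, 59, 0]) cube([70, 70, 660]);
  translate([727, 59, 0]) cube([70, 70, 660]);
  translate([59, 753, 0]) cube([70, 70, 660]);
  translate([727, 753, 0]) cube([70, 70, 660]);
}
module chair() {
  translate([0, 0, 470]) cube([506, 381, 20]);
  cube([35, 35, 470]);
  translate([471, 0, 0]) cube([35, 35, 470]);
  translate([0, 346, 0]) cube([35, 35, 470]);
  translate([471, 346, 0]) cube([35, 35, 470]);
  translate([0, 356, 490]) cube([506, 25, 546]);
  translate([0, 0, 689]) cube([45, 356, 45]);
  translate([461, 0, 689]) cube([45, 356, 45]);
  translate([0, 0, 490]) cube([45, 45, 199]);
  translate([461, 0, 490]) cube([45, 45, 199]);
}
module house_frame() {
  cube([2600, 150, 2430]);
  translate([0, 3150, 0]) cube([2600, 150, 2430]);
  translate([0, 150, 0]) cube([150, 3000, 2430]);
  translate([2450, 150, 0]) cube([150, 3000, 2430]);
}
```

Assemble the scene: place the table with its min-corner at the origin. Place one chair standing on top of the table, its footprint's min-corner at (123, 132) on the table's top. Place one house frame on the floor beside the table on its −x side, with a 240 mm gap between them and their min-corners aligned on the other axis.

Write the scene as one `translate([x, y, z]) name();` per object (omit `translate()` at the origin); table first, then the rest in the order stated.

table();
translate([123, 132, 710]) chair();
translate([-2840, 0, 0]) house_frame();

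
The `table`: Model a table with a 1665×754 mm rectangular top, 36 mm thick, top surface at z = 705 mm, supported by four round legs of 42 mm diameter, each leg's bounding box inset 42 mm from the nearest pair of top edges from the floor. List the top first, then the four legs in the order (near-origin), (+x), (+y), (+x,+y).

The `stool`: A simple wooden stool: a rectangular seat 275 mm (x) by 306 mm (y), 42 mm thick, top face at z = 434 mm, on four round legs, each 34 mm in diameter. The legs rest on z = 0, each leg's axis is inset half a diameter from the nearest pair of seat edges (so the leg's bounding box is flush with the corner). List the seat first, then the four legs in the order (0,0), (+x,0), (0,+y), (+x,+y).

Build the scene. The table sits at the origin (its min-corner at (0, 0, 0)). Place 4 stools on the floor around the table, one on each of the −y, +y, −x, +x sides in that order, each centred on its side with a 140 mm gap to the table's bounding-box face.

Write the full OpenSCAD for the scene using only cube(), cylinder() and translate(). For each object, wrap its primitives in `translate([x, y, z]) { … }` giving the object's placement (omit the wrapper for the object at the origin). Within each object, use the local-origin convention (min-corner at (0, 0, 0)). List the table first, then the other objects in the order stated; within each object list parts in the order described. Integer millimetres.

translate([0, 0, 669]) cube([1665, 754, 36]);
translate([63, 63, 0]) cylinder(h = 669, r = 21);
translate([1602, 63, 0]) cylinder(h = 669, r = 21);
translate([63, 691, 0]) cylinder(h = 669, r = 21);
translate([1602, 691, 0]) cylinder(h = 669, r = 21);
translate([695, -446, 0]) {
  translate([0, 0, 392]) cube([275, 306, 42]);
  translate([17, 17, 0]) cylinder(h = 392, r = 17);
  translate([258, 17, 0]) cylinder(h = 392, r = 17);
  translate([17, 289, 0]) cylinder(h = 392, r = 17);
  translate([258, 289, 0]) cylinder(h = 392, r = 17);
}
translate([695, 894, 0]) {
  translate([0, 0, 392]) cube([275, 306, 42]);
  translate([17, 17, 0]) cylinder(h = 392, r = 17);
  translate([258, 17, 0]) cylinder(h = 392, r = 17);
  translate([17, 289, 0]) cylinder(h = 392, r = 17);
  translate([258, 289, 0]) cylinder(h = 392, r = 17);
}
translate([-415, 224, 0]) {
  translate([0, 0, 392]) cube([275, 306, 42]);
  translate([17, 17, 0]) cylinder(h = 392, r = 17);
  translate([258, 17, 0]) cylinder(h = 392, r = 17);
  translate([17, 289, 0]) cylinder(h = 392, r = 17);
  translate([258, 289, 0]) cylinder(h = 392, r = 17);
}
translate([1805, 224, 0]) {
  translate([0, 0, 392]) cube([275, 306, 42]);
  translate([17, 17, 0]) cylinder(h = 392, r = 17);
  translate([258, 17, 0]) cylinder(h = 392, r = 17);
  translate([17, 289, 0]) cylinder(h = 392, r = 17);
  translate([258, 289, 0]) cylinder(h = 392, r = 17);
}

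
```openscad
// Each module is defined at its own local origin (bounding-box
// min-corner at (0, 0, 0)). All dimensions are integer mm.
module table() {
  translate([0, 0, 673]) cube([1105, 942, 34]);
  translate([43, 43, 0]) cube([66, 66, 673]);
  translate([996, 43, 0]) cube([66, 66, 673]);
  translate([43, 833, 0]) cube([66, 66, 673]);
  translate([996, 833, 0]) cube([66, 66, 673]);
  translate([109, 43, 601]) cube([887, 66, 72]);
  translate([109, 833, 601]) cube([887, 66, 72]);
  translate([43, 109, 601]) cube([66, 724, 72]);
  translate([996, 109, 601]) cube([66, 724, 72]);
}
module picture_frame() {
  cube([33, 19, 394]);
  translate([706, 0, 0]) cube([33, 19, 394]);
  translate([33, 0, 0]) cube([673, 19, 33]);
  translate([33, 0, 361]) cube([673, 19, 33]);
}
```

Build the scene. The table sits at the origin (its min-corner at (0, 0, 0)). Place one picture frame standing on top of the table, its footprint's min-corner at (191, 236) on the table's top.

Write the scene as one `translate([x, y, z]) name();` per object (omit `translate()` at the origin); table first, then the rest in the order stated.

table();
translate([191, 236, 707]) picture_frame();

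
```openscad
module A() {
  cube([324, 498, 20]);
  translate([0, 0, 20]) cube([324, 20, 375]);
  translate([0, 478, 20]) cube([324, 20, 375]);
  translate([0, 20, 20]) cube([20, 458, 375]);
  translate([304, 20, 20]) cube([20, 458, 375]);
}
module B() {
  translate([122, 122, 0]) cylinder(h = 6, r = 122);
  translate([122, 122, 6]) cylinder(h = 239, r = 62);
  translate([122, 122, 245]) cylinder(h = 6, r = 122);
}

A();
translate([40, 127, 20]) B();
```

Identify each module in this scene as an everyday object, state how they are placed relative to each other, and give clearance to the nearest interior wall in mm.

A is an open box. B is a spool. The spool sits inside the open box, centred. The clearance to the nearest interior wall is 20 mm.

Clearances: x = 20, y = 107; minimum 20 mm.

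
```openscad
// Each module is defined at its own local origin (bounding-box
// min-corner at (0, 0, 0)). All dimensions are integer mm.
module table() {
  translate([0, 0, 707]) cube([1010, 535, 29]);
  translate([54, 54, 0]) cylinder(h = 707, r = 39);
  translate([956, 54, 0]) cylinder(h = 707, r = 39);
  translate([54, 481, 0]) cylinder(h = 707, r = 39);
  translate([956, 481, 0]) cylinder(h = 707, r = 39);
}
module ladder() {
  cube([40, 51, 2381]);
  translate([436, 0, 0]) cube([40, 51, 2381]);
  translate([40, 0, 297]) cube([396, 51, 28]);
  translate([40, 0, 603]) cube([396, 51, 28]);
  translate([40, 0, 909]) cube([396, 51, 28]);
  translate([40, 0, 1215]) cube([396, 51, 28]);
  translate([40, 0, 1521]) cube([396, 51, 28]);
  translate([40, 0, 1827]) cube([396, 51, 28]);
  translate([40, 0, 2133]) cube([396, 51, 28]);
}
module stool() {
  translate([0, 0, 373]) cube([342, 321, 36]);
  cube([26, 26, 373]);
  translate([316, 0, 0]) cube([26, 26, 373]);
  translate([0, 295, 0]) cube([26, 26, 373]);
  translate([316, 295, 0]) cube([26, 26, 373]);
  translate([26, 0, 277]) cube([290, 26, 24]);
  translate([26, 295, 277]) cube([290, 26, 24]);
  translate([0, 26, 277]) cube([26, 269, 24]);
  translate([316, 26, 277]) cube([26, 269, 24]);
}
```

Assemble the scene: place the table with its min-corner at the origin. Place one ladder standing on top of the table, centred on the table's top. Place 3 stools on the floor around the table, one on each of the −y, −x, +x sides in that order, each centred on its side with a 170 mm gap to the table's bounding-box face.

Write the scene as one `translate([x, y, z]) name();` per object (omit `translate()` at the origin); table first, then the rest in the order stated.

table();
translate([267, 242, 736]) ladder();
translate([334, -491, 0]) stool();
translate([-512, 107, 0]) stool();
translate([1180, 107, 0]) stool();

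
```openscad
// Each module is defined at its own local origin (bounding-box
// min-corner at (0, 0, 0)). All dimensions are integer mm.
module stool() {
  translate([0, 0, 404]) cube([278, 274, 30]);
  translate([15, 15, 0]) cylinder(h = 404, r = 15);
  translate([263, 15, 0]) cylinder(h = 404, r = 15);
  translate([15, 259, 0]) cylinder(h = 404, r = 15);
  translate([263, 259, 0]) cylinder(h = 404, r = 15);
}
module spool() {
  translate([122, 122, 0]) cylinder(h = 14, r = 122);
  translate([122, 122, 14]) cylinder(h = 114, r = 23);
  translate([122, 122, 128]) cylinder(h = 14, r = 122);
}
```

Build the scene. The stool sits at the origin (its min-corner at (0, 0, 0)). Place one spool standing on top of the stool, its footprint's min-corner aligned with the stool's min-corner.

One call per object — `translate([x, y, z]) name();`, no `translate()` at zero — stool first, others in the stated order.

stool();
translate([0, 0, 434]) spool();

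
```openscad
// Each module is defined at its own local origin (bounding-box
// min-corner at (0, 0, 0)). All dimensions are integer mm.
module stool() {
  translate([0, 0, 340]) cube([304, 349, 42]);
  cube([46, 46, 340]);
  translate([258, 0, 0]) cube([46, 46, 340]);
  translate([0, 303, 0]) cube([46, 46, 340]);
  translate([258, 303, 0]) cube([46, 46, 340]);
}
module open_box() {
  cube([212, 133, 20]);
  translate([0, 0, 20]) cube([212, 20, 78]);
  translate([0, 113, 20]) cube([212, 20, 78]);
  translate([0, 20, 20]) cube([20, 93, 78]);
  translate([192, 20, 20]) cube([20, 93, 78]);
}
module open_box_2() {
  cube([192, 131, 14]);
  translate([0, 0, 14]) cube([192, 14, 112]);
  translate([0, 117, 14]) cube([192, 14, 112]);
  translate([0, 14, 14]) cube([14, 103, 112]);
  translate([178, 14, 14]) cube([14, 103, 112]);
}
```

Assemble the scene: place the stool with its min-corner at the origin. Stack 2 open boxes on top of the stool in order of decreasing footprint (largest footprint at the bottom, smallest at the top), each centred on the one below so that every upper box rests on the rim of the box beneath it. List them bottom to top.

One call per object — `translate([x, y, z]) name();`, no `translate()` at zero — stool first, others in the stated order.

stool();
translate([46, 108, 382]) open_box();
translate([56, 109, 480]) open_box_2();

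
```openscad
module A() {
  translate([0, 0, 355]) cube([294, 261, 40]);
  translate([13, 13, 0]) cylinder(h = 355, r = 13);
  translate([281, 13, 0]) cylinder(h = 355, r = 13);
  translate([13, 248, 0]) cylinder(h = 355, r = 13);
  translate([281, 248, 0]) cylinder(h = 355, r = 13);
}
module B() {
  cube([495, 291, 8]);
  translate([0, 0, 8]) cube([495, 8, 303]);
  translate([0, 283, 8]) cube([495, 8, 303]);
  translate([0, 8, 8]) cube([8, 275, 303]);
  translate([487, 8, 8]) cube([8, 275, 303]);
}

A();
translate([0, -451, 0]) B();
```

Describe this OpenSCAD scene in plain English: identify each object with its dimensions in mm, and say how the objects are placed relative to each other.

A is a four-legged stool. The seat is a 294×261×40 mm slab whose top surface is at z = 395 mm; four round legs, each 26 mm in diameter, run from the floor (z = 0) to the underside of the seat, each leg's axis is inset half a diameter from the nearest pair of seat edges (so the leg's bounding box is flush with the corner).

B is an open storage box with external size 495×291×311 mm and wall thickness 8 mm (the base is also 8 mm thick). The base covers the whole footprint; the four walls stand on the base, with the y-facing walls full-width and the x-facing walls fitting between their inner faces.

The open box is on the floor beside the stool on its −y side.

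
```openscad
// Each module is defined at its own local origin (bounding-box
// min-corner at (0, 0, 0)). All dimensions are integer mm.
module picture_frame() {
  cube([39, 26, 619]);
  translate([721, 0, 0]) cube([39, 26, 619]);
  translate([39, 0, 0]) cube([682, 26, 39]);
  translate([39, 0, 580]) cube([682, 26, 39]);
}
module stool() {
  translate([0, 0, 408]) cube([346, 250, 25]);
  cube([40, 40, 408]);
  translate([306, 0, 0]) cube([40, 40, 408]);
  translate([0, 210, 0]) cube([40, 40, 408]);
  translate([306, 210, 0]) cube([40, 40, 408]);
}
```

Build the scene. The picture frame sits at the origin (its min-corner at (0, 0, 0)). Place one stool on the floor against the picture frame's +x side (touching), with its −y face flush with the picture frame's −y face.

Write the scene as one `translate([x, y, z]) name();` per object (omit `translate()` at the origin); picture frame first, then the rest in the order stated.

picture_frame();
translate([760, 0, 0]) stool();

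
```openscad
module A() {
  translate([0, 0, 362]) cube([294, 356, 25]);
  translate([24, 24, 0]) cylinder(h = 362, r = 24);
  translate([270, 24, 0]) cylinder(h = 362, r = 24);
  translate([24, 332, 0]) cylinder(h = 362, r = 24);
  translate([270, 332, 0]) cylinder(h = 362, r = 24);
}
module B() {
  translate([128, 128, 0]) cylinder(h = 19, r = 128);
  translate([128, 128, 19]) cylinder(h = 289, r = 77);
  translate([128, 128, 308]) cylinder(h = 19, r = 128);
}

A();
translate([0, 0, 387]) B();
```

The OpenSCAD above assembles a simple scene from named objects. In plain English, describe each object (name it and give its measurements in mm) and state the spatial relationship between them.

A is a simple wooden stool: a rectangular seat 294 mm (x) by 356 mm (y), 25 mm thick, top face at z = 387 mm, on four round legs, each 48 mm in diameter. The legs rest on z = 0, each leg's axis is inset half a diameter from the nearest pair of seat edges (so the leg's bounding box is flush with the corner).

B is a spool: two coaxial disc flanges of radius 128 mm and thickness 19 mm, joined by a core cylinder of radius 77 mm and height 289 mm. The lower flange rests on z = 0 and the three cylinders share a vertical axis.

The spool is on top of the stool.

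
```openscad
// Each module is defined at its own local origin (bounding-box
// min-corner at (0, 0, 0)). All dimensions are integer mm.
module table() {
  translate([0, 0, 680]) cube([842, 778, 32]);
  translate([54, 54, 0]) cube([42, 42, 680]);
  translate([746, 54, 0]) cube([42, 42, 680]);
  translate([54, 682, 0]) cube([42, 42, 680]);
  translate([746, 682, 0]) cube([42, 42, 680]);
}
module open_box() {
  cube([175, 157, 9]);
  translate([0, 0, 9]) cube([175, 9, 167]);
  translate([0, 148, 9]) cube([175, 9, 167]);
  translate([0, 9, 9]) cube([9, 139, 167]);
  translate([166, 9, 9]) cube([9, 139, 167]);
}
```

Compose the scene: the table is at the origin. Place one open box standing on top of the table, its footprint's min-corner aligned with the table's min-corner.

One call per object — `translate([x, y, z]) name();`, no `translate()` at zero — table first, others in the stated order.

table();
translate([0, 0, 712]) open_box();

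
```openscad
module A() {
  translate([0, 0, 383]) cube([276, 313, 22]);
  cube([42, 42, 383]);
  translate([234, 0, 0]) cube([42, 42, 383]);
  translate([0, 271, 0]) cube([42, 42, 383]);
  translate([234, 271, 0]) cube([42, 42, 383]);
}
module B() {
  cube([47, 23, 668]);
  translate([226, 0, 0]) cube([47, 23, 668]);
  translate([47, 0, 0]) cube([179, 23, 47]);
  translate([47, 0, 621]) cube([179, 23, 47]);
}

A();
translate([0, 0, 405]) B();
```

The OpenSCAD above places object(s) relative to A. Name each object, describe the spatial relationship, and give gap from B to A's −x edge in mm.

The picture frame's min-x is at 0; the stool's min-x is 0; gap = 0 mm.

A is a stool. B is a picture frame. The picture frame is on top of the stool. The gap from the picture frame to the stool's −x edge is 0 mm.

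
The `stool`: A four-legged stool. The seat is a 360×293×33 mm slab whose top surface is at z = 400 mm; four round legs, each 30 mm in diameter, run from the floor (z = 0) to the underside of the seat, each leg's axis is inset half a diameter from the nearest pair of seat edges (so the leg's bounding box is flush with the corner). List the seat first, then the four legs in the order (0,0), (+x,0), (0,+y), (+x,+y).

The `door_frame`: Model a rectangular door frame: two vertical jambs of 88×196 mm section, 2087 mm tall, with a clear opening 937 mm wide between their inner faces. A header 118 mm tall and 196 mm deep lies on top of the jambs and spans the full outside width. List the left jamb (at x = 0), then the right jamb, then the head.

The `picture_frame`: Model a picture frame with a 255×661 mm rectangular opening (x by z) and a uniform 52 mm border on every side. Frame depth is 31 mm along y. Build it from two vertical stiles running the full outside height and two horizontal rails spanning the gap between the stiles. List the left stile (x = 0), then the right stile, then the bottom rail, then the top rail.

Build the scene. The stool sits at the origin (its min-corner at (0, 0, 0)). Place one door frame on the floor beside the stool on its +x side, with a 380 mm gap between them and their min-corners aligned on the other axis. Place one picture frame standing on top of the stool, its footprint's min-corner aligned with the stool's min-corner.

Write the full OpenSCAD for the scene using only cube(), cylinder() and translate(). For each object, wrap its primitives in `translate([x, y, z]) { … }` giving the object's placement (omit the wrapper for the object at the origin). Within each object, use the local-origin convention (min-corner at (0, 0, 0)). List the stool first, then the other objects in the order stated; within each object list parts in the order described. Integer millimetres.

translate([0, 0, 367]) cube([360, 293, 33]);
translate([15, 15, 0]) cylinder(h = 367, r = 15);
translate([345, 15, 0]) cylinder(h = 367, r = 15);
translate([15, 278, 0]) cylinder(h = 367, r = 15);
translate([345, 278, 0]) cylinder(h = 367, r = 15);
translate([740, 0, 0]) {
  cube([88, 196, 2087]);
  translate([1025, 0, 0]) cube([88, 196, 2087]);
  translate([0, 0, 2087]) cube([1113, 196, 118]);
}
translate([0, 0, 400]) {
  cube([52, 31, 765]);
  translate([307, 0, 0]) cube([52, 31, 765]);
  translate([52, 0, 0]) cube([255, 31, 52]);
  translate([52, 0, 713]) cube([255, 31, 52]);
}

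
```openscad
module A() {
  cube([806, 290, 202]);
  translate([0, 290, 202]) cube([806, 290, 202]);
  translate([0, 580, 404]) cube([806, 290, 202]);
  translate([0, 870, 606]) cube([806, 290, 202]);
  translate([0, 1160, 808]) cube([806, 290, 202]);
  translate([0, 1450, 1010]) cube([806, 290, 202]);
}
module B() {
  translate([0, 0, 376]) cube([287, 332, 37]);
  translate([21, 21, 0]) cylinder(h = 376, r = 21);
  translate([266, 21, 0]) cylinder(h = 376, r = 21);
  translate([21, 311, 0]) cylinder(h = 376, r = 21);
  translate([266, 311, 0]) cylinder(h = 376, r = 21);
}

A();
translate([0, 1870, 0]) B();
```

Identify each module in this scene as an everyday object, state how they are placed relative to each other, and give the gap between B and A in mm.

The stool's nearest face is 130 mm from the staircase's +y face.

A is a staircase. B is a stool. The stool is on the floor beside the staircase on its +y side. The gap between the stool and the staircase is 130 mm.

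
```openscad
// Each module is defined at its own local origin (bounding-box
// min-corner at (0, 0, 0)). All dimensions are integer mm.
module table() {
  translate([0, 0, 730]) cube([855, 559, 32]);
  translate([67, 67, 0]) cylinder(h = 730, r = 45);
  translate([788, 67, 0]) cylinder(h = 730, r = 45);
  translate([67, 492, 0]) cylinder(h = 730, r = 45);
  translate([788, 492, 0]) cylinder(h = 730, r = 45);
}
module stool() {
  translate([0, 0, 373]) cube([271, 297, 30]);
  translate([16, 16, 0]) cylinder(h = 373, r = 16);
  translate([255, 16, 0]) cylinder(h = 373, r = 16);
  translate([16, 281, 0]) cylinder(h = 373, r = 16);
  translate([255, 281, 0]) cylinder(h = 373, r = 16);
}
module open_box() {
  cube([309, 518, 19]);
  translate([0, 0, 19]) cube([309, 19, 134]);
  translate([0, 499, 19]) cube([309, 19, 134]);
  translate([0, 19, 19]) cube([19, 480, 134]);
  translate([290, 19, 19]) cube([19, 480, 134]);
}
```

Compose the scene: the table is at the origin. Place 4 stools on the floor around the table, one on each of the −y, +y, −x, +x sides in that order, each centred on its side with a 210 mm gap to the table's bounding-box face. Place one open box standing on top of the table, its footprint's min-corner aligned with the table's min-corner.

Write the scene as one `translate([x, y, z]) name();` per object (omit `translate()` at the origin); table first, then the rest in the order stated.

table();
translate([292, -507, 0]) stool();
translate([292, 769, 0]) stool();
translate([-481, 131, 0]) stool();
translate([1065, 131, 0]) stool();
translate([0, 0, 762]) open_box();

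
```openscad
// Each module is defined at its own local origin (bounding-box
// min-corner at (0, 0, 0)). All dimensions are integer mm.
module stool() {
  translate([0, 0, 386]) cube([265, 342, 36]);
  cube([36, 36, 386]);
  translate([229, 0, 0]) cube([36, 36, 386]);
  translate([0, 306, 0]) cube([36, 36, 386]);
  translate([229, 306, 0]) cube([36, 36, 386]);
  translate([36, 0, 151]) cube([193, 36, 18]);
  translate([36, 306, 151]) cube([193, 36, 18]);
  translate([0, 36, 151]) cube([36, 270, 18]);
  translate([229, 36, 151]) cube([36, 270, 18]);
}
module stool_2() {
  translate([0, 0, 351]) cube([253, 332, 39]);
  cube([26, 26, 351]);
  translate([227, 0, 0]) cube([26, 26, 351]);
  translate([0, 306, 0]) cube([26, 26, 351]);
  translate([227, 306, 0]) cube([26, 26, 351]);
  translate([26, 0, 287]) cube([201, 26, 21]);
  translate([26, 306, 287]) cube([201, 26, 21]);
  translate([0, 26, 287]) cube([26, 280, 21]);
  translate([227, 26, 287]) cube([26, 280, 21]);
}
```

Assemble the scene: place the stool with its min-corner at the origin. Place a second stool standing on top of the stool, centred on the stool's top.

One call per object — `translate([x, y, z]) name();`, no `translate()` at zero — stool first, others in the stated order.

stool();
translate([6, 5, 422]) stool_2();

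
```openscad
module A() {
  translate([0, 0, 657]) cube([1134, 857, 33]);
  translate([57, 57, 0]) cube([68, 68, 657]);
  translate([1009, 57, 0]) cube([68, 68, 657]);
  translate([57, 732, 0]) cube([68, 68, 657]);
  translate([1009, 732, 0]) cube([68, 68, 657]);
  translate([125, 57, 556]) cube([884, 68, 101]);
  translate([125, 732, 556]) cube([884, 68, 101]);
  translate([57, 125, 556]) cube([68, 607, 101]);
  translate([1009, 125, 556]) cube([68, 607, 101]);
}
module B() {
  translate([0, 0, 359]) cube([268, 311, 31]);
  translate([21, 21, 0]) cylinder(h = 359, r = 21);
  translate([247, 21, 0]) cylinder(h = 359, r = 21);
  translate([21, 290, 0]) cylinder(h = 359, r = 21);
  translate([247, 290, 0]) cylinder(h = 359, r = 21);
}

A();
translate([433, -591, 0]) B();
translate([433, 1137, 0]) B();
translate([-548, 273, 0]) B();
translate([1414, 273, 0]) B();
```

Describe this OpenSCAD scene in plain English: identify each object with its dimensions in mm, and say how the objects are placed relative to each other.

A is a table: top 1134 mm (x) × 857 mm (y), 33 mm thick, upper face at z = 690 mm, on four 68×68 mm square legs, each inset 57 mm from the nearest pair of top edges, running from z = 0 to the bottom of the top. Four apron rails, 68 mm thick and 101 mm tall, run between adjacent legs with their top edges flush with the underside of the top and their outer faces flush with the legs' outer faces.

B is a four-legged stool. The seat is 268×311 mm, 31 mm thick, top at z = 390 mm. It stands on four round legs, each 42 mm in diameter, from z = 0 to the seat underside, each leg's axis is inset half a diameter from the nearest pair of seat edges (so the leg's bounding box is flush with the corner).

Four stools sit around the table at the −y, +y, −x, +x sides.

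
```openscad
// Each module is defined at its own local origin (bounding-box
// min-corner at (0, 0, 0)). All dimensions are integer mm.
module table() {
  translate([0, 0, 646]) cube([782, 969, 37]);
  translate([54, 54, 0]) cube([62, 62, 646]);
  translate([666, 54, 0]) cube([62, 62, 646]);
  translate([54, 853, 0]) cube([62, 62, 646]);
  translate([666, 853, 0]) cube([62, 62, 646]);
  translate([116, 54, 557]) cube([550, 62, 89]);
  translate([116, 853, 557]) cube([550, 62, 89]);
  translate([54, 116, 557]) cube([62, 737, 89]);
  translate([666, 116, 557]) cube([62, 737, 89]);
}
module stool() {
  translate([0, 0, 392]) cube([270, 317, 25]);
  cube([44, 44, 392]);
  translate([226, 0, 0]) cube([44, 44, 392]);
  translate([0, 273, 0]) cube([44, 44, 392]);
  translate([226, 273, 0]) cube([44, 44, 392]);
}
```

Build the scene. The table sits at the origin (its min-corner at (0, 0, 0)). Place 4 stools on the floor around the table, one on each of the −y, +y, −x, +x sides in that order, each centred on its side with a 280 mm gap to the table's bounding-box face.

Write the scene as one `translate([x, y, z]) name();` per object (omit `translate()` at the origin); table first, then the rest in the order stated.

table();
translate([256, -597, 0]) stool();
translate([256, 1249, 0]) stool();
translate([-550, 326, 0]) stool();
translate([1062, 326, 0]) stool();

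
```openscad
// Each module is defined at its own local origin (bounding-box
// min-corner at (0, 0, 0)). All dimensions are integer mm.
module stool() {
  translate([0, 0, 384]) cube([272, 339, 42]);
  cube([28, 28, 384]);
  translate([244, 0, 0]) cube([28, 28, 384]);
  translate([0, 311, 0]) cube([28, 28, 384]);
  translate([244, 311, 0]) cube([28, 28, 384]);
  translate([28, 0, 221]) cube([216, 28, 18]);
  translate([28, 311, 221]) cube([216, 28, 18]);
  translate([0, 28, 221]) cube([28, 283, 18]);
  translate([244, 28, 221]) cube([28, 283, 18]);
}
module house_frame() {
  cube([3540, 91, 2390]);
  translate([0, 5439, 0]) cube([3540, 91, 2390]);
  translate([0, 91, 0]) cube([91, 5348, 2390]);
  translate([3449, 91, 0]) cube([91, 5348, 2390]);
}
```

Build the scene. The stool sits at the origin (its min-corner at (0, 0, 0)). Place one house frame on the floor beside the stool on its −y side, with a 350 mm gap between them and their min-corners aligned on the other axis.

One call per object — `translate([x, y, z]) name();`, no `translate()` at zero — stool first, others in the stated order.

stool();
translate([0, -5880, 0]) house_frame();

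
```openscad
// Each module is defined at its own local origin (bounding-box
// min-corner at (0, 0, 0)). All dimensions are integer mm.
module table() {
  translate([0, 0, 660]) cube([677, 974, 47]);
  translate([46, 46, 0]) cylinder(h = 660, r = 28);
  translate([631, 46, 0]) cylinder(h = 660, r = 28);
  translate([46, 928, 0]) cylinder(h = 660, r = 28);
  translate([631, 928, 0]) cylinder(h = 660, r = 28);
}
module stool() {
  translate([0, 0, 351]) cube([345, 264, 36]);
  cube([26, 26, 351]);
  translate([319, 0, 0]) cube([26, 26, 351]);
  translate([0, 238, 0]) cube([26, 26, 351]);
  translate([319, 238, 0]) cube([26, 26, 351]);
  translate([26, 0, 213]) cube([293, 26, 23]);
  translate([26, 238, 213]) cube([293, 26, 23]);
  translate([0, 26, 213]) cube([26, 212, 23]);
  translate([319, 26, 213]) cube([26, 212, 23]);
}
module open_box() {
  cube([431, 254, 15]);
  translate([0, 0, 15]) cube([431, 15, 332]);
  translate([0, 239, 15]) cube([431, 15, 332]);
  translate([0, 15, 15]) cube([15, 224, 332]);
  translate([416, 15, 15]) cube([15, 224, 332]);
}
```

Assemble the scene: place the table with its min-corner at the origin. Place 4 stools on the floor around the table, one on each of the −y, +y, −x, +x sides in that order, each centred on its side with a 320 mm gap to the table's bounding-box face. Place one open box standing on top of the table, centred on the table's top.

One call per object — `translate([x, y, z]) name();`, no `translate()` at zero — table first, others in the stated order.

table();
translate([166, -584, 0]) stool();
translate([166, 1294, 0]) stool();
translate([-665, 355, 0]) stool();
translate([997, 355, 0]) stool();
translate([123, 360, 707]) open_box();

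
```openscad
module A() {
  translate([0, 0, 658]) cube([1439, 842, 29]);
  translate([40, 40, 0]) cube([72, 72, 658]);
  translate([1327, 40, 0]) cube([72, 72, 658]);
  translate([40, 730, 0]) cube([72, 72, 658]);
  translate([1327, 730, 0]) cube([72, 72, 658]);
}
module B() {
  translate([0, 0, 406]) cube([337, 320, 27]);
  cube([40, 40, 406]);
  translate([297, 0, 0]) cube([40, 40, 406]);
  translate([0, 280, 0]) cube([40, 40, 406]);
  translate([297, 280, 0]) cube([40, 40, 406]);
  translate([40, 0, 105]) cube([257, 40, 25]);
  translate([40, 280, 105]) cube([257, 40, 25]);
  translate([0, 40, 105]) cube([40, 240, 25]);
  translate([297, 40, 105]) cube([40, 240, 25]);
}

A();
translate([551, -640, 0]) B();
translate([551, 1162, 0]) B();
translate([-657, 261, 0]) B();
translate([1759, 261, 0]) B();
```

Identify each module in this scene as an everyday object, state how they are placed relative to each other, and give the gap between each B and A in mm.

A is a table. B is a stool. Four stools sit around the table at the −y, +y, −x, +x sides. The gap between each stool and the table is 320 mm.

Each stool's nearest face is 320 mm from the table's bounding box.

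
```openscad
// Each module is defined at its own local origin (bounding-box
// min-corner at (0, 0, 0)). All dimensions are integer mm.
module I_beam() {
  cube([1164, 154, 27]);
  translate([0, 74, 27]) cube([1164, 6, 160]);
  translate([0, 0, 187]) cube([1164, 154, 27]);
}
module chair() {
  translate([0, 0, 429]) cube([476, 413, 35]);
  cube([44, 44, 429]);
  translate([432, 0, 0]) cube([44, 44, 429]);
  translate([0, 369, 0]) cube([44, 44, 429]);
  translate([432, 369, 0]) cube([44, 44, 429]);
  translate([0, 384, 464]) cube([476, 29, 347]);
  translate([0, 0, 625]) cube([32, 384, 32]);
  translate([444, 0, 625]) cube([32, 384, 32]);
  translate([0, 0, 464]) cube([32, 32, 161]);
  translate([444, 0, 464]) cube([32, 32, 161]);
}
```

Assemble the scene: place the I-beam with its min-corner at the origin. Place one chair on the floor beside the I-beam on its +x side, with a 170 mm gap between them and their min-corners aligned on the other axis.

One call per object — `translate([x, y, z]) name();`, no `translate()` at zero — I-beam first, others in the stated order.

I_beam();
translate([1334, 0, 0]) chair();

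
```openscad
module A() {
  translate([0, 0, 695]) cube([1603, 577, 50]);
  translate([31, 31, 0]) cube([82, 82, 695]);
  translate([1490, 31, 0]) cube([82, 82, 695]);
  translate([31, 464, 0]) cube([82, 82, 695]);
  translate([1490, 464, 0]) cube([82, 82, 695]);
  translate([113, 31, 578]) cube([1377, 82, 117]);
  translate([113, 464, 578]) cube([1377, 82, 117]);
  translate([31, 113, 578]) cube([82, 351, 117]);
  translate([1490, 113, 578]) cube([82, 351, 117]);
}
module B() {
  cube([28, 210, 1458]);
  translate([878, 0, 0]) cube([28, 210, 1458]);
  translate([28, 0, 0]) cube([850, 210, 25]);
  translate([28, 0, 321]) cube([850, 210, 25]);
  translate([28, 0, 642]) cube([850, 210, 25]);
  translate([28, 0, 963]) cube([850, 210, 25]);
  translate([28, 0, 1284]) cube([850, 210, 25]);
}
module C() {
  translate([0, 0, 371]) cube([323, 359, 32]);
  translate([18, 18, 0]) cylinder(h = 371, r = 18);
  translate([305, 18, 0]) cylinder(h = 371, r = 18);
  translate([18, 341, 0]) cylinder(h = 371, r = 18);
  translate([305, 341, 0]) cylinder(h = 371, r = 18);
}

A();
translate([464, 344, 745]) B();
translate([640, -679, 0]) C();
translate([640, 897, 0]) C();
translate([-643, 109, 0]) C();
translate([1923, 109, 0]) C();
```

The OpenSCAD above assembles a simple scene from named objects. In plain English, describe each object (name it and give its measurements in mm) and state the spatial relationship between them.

A is a rectangular dining table. The top is 1603×577×50 mm with its upper surface at z = 745 mm. It stands on four 82×82 mm square legs, each inset 31 mm from the nearest pair of top edges, running from the floor to the underside of the top. Four apron rails, 82 mm thick and 117 mm tall, run between adjacent legs with their top edges flush with the underside of the top and their outer faces flush with the legs' outer faces.

B is a bookshelf 906 mm wide overall, 210 mm deep and 1458 mm tall. The two sides are 28 mm thick vertical panels. 5 horizontal shelves of 25 mm thickness span between the inner faces of the sides; the lowest shelf sits on the floor and shelves are stacked with a clear vertical gap of 296 mm between each pair.

C is a four-legged stool. The seat is 323×359 mm, 32 mm thick, top at z = 403 mm. It stands on four round legs, each 36 mm in diameter, from z = 0 to the seat underside, each leg's axis is inset half a diameter from the nearest pair of seat edges (so the leg's bounding box is flush with the corner).

The bookshelf is on top of the table. Four stools sit around the table at the −y, +y, −x, +x sides.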